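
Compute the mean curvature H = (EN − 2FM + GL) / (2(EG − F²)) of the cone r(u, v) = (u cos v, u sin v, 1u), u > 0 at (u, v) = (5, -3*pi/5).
H = sqrt(2)/20

With E = 2, F = 0, G = u^2, L = 0, M = 0, N = sqrt(2)*u^2/(2*Abs(u)), assemble
  H = (EN − 2FM + GL) / (2(EG − F²)) = sqrt(2)/(4*Abs(u)).
At (u, v) = (5, -3*pi/5): H = sqrt(2)/20.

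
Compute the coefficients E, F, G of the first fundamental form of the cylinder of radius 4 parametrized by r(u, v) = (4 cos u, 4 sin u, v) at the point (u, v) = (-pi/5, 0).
E = 16;  F = 0;  G = 1

Partials: r_u = (-4*sin(u), 4*cos(u), 0), r_v = (0, 0, 1). As functions of (u, v):
  E = r_u · r_u = 16,
  F = r_u · r_v = 0,
  G = r_v · r_v = 1.
Evaluating at (u, v) = (-pi/5, 0): E = 16, F = 0, G = 1.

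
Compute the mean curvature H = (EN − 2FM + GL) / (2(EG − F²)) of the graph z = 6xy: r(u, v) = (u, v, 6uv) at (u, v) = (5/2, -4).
H = 540*sqrt(802)/160801

With E = 36*v^2 + 1, F = 36*u*v, G = 36*u^2 + 1, L = 0, M = 6/sqrt(36*u^2 + 36*v^2 + 1), N = 0, assemble
  H = (EN − 2FM + GL) / (2(EG − F²)) = -216*u*v/(36*u^2 + 36*v^2 + 1)^(3/2).
At (u, v) = (5/2, -4): H = 540*sqrt(802)/160801.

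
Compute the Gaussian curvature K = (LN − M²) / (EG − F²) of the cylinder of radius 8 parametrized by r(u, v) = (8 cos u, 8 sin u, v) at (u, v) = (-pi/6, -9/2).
K = 0

Coefficients of the first fundamental form: E = 64, F = 0, G = 1.
Coefficients of the second fundamental form: L = -8, M = 0, N = 0.
Assemble K = (LN − M²)/(EG − F²) = 0. At (u, v) = (-pi/6, -9/2): K = 0.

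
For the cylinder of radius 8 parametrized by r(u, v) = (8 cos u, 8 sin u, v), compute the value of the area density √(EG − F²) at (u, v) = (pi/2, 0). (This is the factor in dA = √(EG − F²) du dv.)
√(EG − F²)|_{(pi/2, 0)} = 8

E = 64, F = 0, G = 1, so EG − F² = 64. Taking the positive square root: √(EG − F²) = 8. At (u, v) = (pi/2, 0): 8.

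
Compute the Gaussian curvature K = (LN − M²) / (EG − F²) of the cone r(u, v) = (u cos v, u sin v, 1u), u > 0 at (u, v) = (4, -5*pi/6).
K = 0

Coefficients of the first fundamental form: E = 2, F = 0, G = u^2.
Coefficients of the second fundamental form: L = 0, M = 0, N = sqrt(2)*u^2/(2*Abs(u)).
Assemble K = (LN − M²)/(EG − F²) = 0. At (u, v) = (4, -5*pi/6): K = 0.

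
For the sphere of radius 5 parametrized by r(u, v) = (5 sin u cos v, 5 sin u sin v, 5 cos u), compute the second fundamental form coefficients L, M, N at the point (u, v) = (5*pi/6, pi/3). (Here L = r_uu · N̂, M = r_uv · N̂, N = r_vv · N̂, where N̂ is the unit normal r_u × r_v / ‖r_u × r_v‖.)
L = -5;  M = 0;  N = -5/4

Compute the unit normal N̂(u, v) = (sin(u)^2*cos(v)/Abs(sin(u)), sin(u)^2*sin(v)/Abs(sin(u)), sin(2*u)/(2*Abs(sin(u)))), and the second partials r_uu, r_uv, r_vv. Take dot products:
  L(u, v) = r_uu · N̂ = -5*sin(u)/Abs(sin(u)),
  M(u, v) = r_uv · N̂ = 0,
  N(u, v) = r_vv · N̂ = -5*sin(u)^3/Abs(sin(u)).
Evaluating at (u, v) = (5*pi/6, pi/3):
  L = -5, M = 0, N = -5/4.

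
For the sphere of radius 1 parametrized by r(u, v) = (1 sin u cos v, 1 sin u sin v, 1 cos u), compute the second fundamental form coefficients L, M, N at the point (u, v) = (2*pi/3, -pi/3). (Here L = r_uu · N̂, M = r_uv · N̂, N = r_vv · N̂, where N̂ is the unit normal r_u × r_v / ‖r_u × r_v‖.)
L = -1;  M = 0;  N = -3/4

Compute the unit normal N̂(u, v) = (sin(u)^2*cos(v)/Abs(sin(u)), sin(u)^2*sin(v)/Abs(sin(u)), sin(2*u)/(2*Abs(sin(u)))), and the second partials r_uu, r_uv, r_vv. Take dot products:
  L(u, v) = r_uu · N̂ = -sin(u)/Abs(sin(u)),
  M(u, v) = r_uv · N̂ = 0,
  N(u, v) = r_vv · N̂ = -sin(u)^3/Abs(sin(u)).
Evaluating at (u, v) = (2*pi/3, -pi/3):
  L = -1, M = 0, N = -3/4.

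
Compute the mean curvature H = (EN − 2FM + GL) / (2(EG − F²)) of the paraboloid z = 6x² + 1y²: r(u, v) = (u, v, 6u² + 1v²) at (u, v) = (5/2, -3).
H = 1123*sqrt(937)/877969

With E = 144*u^2 + 1, F = 24*u*v, G = 4*v^2 + 1, L = 12/sqrt(144*u^2 + 4*v^2 + 1), M = 0, N = 2/sqrt(144*u^2 + 4*v^2 + 1), assemble
  H = (EN − 2FM + GL) / (2(EG − F²)) = (144*u^2 + 24*v^2 + 7)/(144*u^2 + 4*v^2 + 1)^(3/2).
At (u, v) = (5/2, -3): H = 1123*sqrt(937)/877969.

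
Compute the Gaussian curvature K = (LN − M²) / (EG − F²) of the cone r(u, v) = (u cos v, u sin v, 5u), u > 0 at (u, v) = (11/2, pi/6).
K = 0

Coefficients of the first fundamental form: E = 26, F = 0, G = u^2.
Coefficients of the second fundamental form: L = 0, M = 0, N = 5*sqrt(26)*u^2/(26*Abs(u)).
Assemble K = (LN − M²)/(EG − F²) = 0. At (u, v) = (11/2, pi/6): K = 0.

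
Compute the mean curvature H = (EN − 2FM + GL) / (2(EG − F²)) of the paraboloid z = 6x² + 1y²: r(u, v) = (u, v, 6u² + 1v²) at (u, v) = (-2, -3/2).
H = 637*sqrt(586)/343396

With E = 144*u^2 + 1, F = 24*u*v, G = 4*v^2 + 1, L = 12/sqrt(144*u^2 + 4*v^2 + 1), M = 0, N = 2/sqrt(144*u^2 + 4*v^2 + 1), assemble
  H = (EN − 2FM + GL) / (2(EG − F²)) = (144*u^2 + 24*v^2 + 7)/(144*u^2 + 4*v^2 + 1)^(3/2).
At (u, v) = (-2, -3/2): H = 637*sqrt(586)/343396.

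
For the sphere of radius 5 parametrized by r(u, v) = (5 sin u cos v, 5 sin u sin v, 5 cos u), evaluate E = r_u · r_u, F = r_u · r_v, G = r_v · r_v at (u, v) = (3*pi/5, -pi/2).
E = 25;  F = 0;  G = 25*sqrt(5)/8 + 125/8

Partials: r_u = (5*cos(u)*cos(v), 5*sin(v)*cos(u), -5*sin(u)), r_v = (-5*sin(u)*sin(v), 5*sin(u)*cos(v), 0). As functions of (u, v):
  E = r_u · r_u = 25,
  F = r_u · r_v = 0,
  G = r_v · r_v = 25*sin(u)^2.
Evaluating at (u, v) = (3*pi/5, -pi/2): E = 25, F = 0, G = 25*sqrt(5)/8 + 125/8.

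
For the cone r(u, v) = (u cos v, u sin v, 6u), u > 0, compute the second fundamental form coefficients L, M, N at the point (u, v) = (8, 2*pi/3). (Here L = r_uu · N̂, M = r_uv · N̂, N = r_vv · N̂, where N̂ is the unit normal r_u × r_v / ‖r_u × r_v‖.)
L = 0;  M = 0;  N = 48*sqrt(37)/37

Compute the unit normal N̂(u, v) = (-6*sqrt(37)*u*cos(v)/(37*Abs(u)), -6*sqrt(37)*u*sin(v)/(37*Abs(u)), sqrt(37)*u/(37*Abs(u))), and the second partials r_uu, r_uv, r_vv. Take dot products:
  L(u, v) = r_uu · N̂ = 0,
  M(u, v) = r_uv · N̂ = 0,
  N(u, v) = r_vv · N̂ = 6*sqrt(37)*u^2/(37*Abs(u)).
Evaluating at (u, v) = (8, 2*pi/3):
  L = 0, M = 0, N = 48*sqrt(37)/37.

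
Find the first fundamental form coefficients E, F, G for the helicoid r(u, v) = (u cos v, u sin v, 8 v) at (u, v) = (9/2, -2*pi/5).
E = 1;  F = 0;  G = 337/4

Partials: r_u = (cos(v), sin(v), 0), r_v = (-u*sin(v), u*cos(v), 8). As functions of (u, v):
  E = r_u · r_u = 1,
  F = r_u · r_v = 0,
  G = r_v · r_v = u^2 + 64.
Evaluating at (u, v) = (9/2, -2*pi/5): E = 1, F = 0, G = 337/4.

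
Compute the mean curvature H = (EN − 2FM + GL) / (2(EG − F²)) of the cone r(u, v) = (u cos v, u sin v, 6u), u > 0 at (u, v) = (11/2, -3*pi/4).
H = 6*sqrt(37)/407

With E = 37, F = 0, G = u^2, L = 0, M = 0, N = 6*sqrt(37)*u^2/(37*Abs(u)), assemble
  H = (EN − 2FM + GL) / (2(EG − F²)) = 3*sqrt(37)/(37*Abs(u)).
At (u, v) = (11/2, -3*pi/4): H = 6*sqrt(37)/407.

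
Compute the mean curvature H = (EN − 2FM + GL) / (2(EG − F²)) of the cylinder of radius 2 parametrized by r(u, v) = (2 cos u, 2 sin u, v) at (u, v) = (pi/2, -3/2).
H = -1/4

With E = 4, F = 0, G = 1, L = -2, M = 0, N = 0, assemble
  H = (EN − 2FM + GL) / (2(EG − F²)) = -1/4.
At (u, v) = (pi/2, -3/2): H = -1/4.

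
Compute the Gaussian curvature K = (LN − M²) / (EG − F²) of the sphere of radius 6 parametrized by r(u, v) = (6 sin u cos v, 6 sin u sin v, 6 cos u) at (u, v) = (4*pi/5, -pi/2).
K = 1/36

Coefficients of the first fundamental form: E = 36, F = 0, G = 36*sin(u)^2.
Coefficients of the second fundamental form: L = -6*sin(u)/Abs(sin(u)), M = 0, N = -6*sin(u)^3/Abs(sin(u)).
Assemble K = (LN − M²)/(EG − F²) = 1/36. At (u, v) = (4*pi/5, -pi/2): K = 1/36.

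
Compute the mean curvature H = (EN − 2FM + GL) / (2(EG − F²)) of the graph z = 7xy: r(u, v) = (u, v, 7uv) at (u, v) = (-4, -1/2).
H = -5488*sqrt(3189)/10169721

With E = 49*v^2 + 1, F = 49*u*v, G = 49*u^2 + 1, L = 0, M = 7/sqrt(49*u^2 + 49*v^2 + 1), N = 0, assemble
  H = (EN − 2FM + GL) / (2(EG − F²)) = -343*u*v/(49*u^2 + 49*v^2 + 1)^(3/2).
At (u, v) = (-4, -1/2): H = -5488*sqrt(3189)/10169721.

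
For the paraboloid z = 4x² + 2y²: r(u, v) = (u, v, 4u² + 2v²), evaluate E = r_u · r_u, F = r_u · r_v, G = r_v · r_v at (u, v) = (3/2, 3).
E = 145;  F = 144;  G = 145

Partials: r_u = (1, 0, 8*u), r_v = (0, 1, 4*v). As functions of (u, v):
  E = r_u · r_u = 64*u^2 + 1,
  F = r_u · r_v = 32*u*v,
  G = r_v · r_v = 16*v^2 + 1.
Evaluating at (u, v) = (3/2, 3): E = 145, F = 144, G = 145.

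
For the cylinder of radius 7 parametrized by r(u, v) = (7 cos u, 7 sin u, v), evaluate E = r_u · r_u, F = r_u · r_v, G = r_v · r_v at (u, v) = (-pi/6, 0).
E = 49;  F = 0;  G = 1

Partials: r_u = (-7*sin(u), 7*cos(u), 0), r_v = (0, 0, 1). As functions of (u, v):
  E = r_u · r_u = 49,
  F = r_u · r_v = 0,
  G = r_v · r_v = 1.
Evaluating at (u, v) = (-pi/6, 0): E = 49, F = 0, G = 1.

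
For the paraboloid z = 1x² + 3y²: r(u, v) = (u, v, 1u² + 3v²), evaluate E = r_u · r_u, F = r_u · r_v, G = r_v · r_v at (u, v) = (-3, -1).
E = 37;  F = 36;  G = 37

Partials: r_u = (1, 0, 2*u), r_v = (0, 1, 6*v). As functions of (u, v):
  E = r_u · r_u = 4*u^2 + 1,
  F = r_u · r_v = 12*u*v,
  G = r_v · r_v = 36*v^2 + 1.
Evaluating at (u, v) = (-3, -1): E = 37, F = 36, G = 37.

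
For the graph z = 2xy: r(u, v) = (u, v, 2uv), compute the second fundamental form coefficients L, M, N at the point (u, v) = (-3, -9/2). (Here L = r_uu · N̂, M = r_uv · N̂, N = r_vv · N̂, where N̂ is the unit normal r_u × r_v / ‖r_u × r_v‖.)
L = 0;  M = sqrt(118)/59;  N = 0

Compute the unit normal N̂(u, v) = (-2*v/sqrt(4*u^2 + 4*v^2 + 1), -2*u/sqrt(4*u^2 + 4*v^2 + 1), 1/sqrt(4*u^2 + 4*v^2 + 1)), and the second partials r_uu, r_uv, r_vv. Take dot products:
  L(u, v) = r_uu · N̂ = 0,
  M(u, v) = r_uv · N̂ = 2/sqrt(4*u^2 + 4*v^2 + 1),
  N(u, v) = r_vv · N̂ = 0.
Evaluating at (u, v) = (-3, -9/2):
  L = 0, M = sqrt(118)/59, N = 0.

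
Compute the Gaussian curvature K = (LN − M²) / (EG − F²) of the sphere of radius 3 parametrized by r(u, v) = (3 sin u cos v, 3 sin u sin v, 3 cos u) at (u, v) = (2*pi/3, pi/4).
K = 1/9

Coefficients of the first fundamental form: E = 9, F = 0, G = 9*sin(u)^2.
Coefficients of the second fundamental form: L = -3*sin(u)/Abs(sin(u)), M = 0, N = -3*sin(u)^3/Abs(sin(u)).
Assemble K = (LN − M²)/(EG − F²) = 1/9. At (u, v) = (2*pi/3, pi/4): K = 1/9.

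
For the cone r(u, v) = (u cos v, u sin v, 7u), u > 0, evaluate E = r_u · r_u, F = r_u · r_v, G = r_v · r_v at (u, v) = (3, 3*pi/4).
E = 50;  F = 0;  G = 9

Partials: r_u = (cos(v), sin(v), 7), r_v = (-u*sin(v), u*cos(v), 0). As functions of (u, v):
  E = r_u · r_u = 50,
  F = r_u · r_v = 0,
  G = r_v · r_v = u^2.
Evaluating at (u, v) = (3, 3*pi/4): E = 50, F = 0, G = 9.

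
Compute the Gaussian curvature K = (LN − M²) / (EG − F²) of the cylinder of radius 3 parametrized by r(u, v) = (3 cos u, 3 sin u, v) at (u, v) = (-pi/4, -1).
K = 0

Coefficients of the first fundamental form: E = 9, F = 0, G = 1.
Coefficients of the second fundamental form: L = -3, M = 0, N = 0.
Assemble K = (LN − M²)/(EG − F²) = 0. At (u, v) = (-pi/4, -1): K = 0.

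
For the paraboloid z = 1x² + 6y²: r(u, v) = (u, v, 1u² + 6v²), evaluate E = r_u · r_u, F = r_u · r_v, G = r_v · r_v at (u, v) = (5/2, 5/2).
E = 26;  F = 150;  G = 901

Partials: r_u = (1, 0, 2*u), r_v = (0, 1, 12*v). As functions of (u, v):
  E = r_u · r_u = 4*u^2 + 1,
  F = r_u · r_v = 24*u*v,
  G = r_v · r_v = 144*v^2 + 1.
Evaluating at (u, v) = (5/2, 5/2): E = 26, F = 150, G = 901.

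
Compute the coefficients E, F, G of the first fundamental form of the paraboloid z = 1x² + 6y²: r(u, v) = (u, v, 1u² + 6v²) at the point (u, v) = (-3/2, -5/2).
E = 10;  F = 90;  G = 901

Partials: r_u = (1, 0, 2*u), r_v = (0, 1, 12*v). As functions of (u, v):
  E = r_u · r_u = 4*u^2 + 1,
  F = r_u · r_v = 24*u*v,
  G = r_v · r_v = 144*v^2 + 1.
Evaluating at (u, v) = (-3/2, -5/2): E = 10, F = 90, G = 901.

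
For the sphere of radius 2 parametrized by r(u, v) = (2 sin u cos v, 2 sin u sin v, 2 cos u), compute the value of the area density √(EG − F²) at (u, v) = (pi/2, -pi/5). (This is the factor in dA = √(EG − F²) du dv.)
√(EG − F²)|_{(pi/2, -pi/5)} = 4

E = 4, F = 0, G = 4*sin(u)^2, so EG − F² = 16*sin(u)^2. Taking the positive square root: √(EG − F²) = 4*Abs(sin(u)). At (u, v) = (pi/2, -pi/5): 4.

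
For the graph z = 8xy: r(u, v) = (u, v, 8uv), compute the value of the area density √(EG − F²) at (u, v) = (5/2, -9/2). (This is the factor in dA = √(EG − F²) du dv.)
√(EG − F²)|_{(5/2, -9/2)} = sqrt(1697)

E = 64*v^2 + 1, F = 64*u*v, G = 64*u^2 + 1, so EG − F² = 64*u^2 + 64*v^2 + 1. Taking the positive square root: √(EG − F²) = sqrt(64*u^2 + 64*v^2 + 1). At (u, v) = (5/2, -9/2): sqrt(1697).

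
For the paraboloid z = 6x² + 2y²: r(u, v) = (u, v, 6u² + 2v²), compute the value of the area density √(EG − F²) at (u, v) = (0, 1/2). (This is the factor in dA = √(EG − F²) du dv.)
√(EG − F²)|_{(0, 1/2)} = sqrt(5)

E = 144*u^2 + 1, F = 48*u*v, G = 16*v^2 + 1, so EG − F² = 144*u^2 + 16*v^2 + 1. Taking the positive square root: √(EG − F²) = sqrt(144*u^2 + 16*v^2 + 1). At (u, v) = (0, 1/2): sqrt(5).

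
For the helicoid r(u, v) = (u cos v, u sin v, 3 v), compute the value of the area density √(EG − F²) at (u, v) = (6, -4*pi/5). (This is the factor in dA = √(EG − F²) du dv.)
√(EG − F²)|_{(6, -4*pi/5)} = 3*sqrt(5)

E = 1, F = 0, G = u^2 + 9, so EG − F² = u^2 + 9. Taking the positive square root: √(EG − F²) = sqrt(u^2 + 9). At (u, v) = (6, -4*pi/5): 3*sqrt(5).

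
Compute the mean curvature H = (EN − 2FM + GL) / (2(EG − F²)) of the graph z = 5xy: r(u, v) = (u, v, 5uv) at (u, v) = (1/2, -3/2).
H = 375*sqrt(254)/32258

With E = 25*v^2 + 1, F = 25*u*v, G = 25*u^2 + 1, L = 0, M = 5/sqrt(25*u^2 + 25*v^2 + 1), N = 0, assemble
  H = (EN − 2FM + GL) / (2(EG − F²)) = -125*u*v/(25*u^2 + 25*v^2 + 1)^(3/2).
At (u, v) = (1/2, -3/2): H = 375*sqrt(254)/32258.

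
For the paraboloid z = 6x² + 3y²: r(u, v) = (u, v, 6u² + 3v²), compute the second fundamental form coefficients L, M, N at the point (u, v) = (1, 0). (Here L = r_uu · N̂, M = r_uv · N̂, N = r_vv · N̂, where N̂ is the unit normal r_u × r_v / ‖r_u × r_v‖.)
L = 12*sqrt(145)/145;  M = 0;  N = 6*sqrt(145)/145

Compute the unit normal N̂(u, v) = (-12*u/sqrt(144*u^2 + 36*v^2 + 1), -6*v/sqrt(144*u^2 + 36*v^2 + 1), 1/sqrt(144*u^2 + 36*v^2 + 1)), and the second partials r_uu, r_uv, r_vv. Take dot products:
  L(u, v) = r_uu · N̂ = 12/sqrt(144*u^2 + 36*v^2 + 1),
  M(u, v) = r_uv · N̂ = 0,
  N(u, v) = r_vv · N̂ = 6/sqrt(144*u^2 + 36*v^2 + 1).
Evaluating at (u, v) = (1, 0):
  L = 12*sqrt(145)/145, M = 0, N = 6*sqrt(145)/145.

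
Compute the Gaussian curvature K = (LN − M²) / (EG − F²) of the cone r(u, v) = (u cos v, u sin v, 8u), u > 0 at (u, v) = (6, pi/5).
K = 0

Coefficients of the first fundamental form: E = 65, F = 0, G = u^2.
Coefficients of the second fundamental form: L = 0, M = 0, N = 8*sqrt(65)*u^2/(65*Abs(u)).
Assemble K = (LN − M²)/(EG − F²) = 0. At (u, v) = (6, pi/5): K = 0.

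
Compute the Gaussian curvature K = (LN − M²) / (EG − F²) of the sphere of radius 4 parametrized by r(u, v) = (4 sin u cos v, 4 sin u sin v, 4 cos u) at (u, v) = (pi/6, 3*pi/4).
K = 1/16

Coefficients of the first fundamental form: E = 16, F = 0, G = 16*sin(u)^2.
Coefficients of the second fundamental form: L = -4*sin(u)/Abs(sin(u)), M = 0, N = -4*sin(u)^3/Abs(sin(u)).
Assemble K = (LN − M²)/(EG − F²) = 1/16. At (u, v) = (pi/6, 3*pi/4): K = 1/16.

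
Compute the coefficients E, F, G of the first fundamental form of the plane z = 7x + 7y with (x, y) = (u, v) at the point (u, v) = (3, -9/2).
E = 50;  F = 49;  G = 50

Partials: r_u = (1, 0, 7), r_v = (0, 1, 7). As functions of (u, v):
  E = r_u · r_u = 50,
  F = r_u · r_v = 49,
  G = r_v · r_v = 50.
Evaluating at (u, v) = (3, -9/2): E = 50, F = 49, G = 50.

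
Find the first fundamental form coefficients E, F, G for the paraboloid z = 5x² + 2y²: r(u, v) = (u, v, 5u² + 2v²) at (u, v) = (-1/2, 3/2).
E = 26;  F = -30;  G = 37

Partials: r_u = (1, 0, 10*u), r_v = (0, 1, 4*v). As functions of (u, v):
  E = r_u · r_u = 100*u^2 + 1,
  F = r_u · r_v = 40*u*v,
  G = r_v · r_v = 16*v^2 + 1.
Evaluating at (u, v) = (-1/2, 3/2): E = 26, F = -30, G = 37.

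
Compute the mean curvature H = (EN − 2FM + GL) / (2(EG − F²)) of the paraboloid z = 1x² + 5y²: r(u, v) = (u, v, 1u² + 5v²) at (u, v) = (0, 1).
H = 106*sqrt(101)/10201

With E = 4*u^2 + 1, F = 20*u*v, G = 100*v^2 + 1, L = 2/sqrt(4*u^2 + 100*v^2 + 1), M = 0, N = 10/sqrt(4*u^2 + 100*v^2 + 1), assemble
  H = (EN − 2FM + GL) / (2(EG − F²)) = 2*(10*u^2 + 50*v^2 + 3)/(4*u^2 + 100*v^2 + 1)^(3/2).
At (u, v) = (0, 1): H = 106*sqrt(101)/10201.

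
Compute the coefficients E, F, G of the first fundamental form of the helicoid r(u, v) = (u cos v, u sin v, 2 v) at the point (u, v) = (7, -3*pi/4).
E = 1;  F = 0;  G = 53

Partials: r_u = (cos(v), sin(v), 0), r_v = (-u*sin(v), u*cos(v), 2). As functions of (u, v):
  E = r_u · r_u = 1,
  F = r_u · r_v = 0,
  G = r_v · r_v = u^2 + 4.
Evaluating at (u, v) = (7, -3*pi/4): E = 1, F = 0, G = 53.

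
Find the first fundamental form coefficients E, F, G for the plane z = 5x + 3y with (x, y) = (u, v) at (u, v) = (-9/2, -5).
E = 26;  F = 15;  G = 10

Partials: r_u = (1, 0, 5), r_v = (0, 1, 3). As functions of (u, v):
  E = r_u · r_u = 26,
  F = r_u · r_v = 15,
  G = r_v · r_v = 10.
Evaluating at (u, v) = (-9/2, -5): E = 26, F = 15, G = 10.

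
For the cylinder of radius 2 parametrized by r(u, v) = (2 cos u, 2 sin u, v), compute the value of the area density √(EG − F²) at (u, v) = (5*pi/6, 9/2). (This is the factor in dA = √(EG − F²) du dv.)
√(EG − F²)|_{(5*pi/6, 9/2)} = 2

E = 4, F = 0, G = 1, so EG − F² = 4. Taking the positive square root: √(EG − F²) = 2. At (u, v) = (5*pi/6, 9/2): 2.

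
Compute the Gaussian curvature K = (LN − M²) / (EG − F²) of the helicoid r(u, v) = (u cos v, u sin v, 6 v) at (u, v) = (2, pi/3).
K = -9/400

Coefficients of the first fundamental form: E = 1, F = 0, G = u^2 + 36.
Coefficients of the second fundamental form: L = 0, M = -6/sqrt(u^2 + 36), N = 0.
Assemble K = (LN − M²)/(EG − F²) = -36/(u^2 + 36)^2. At (u, v) = (2, pi/3): K = -9/400.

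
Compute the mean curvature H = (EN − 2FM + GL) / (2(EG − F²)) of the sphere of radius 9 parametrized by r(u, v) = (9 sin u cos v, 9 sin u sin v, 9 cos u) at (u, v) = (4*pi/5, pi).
H = -1/9

With E = 81, F = 0, G = 81*sin(u)^2, L = -9*sin(u)/Abs(sin(u)), M = 0, N = -9*sin(u)^3/Abs(sin(u)), assemble
  H = (EN − 2FM + GL) / (2(EG − F²)) = -sin(u)/(9*Abs(sin(u))).
At (u, v) = (4*pi/5, pi): H = -1/9.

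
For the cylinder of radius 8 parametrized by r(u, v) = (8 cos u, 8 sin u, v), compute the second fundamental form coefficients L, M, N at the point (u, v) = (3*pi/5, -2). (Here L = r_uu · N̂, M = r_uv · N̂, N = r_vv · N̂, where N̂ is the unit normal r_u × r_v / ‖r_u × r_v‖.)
L = -8;  M = 0;  N = 0

Compute the unit normal N̂(u, v) = (cos(u), sin(u), 0), and the second partials r_uu, r_uv, r_vv. Take dot products:
  L(u, v) = r_uu · N̂ = -8,
  M(u, v) = r_uv · N̂ = 0,
  N(u, v) = r_vv · N̂ = 0.
Evaluating at (u, v) = (3*pi/5, -2):
  L = -8, M = 0, N = 0.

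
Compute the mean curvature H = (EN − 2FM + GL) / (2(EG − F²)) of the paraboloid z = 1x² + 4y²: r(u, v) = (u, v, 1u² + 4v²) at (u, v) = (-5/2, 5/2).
H = 505*sqrt(426)/181476

With E = 4*u^2 + 1, F = 16*u*v, G = 64*v^2 + 1, L = 2/sqrt(4*u^2 + 64*v^2 + 1), M = 0, N = 8/sqrt(4*u^2 + 64*v^2 + 1), assemble
  H = (EN − 2FM + GL) / (2(EG − F²)) = (16*u^2 + 64*v^2 + 5)/(4*u^2 + 64*v^2 + 1)^(3/2).
At (u, v) = (-5/2, 5/2): H = 505*sqrt(426)/181476.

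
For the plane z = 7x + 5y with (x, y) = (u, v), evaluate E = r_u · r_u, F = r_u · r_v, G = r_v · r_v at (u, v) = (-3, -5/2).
E = 50;  F = 35;  G = 26

Partials: r_u = (1, 0, 7), r_v = (0, 1, 5). As functions of (u, v):
  E = r_u · r_u = 50,
  F = r_u · r_v = 35,
  G = r_v · r_v = 26.
Evaluating at (u, v) = (-3, -5/2): E = 50, F = 35, G = 26.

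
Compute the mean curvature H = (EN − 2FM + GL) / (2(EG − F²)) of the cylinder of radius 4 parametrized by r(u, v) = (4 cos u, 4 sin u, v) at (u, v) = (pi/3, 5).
H = -1/8

With E = 16, F = 0, G = 1, L = -4, M = 0, N = 0, assemble
  H = (EN − 2FM + GL) / (2(EG − F²)) = -1/8.
At (u, v) = (pi/3, 5): H = -1/8.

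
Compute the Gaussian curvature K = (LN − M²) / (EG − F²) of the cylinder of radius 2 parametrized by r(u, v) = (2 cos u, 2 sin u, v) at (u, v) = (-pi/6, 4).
K = 0

Coefficients of the first fundamental form: E = 4, F = 0, G = 1.
Coefficients of the second fundamental form: L = -2, M = 0, N = 0.
Assemble K = (LN − M²)/(EG − F²) = 0. At (u, v) = (-pi/6, 4): K = 0.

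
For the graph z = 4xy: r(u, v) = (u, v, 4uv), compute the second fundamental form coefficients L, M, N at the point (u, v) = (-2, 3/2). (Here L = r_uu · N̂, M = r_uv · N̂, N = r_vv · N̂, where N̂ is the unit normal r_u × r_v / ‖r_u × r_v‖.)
L = 0;  M = 4*sqrt(101)/101;  N = 0

Compute the unit normal N̂(u, v) = (-4*v/sqrt(16*u^2 + 16*v^2 + 1), -4*u/sqrt(16*u^2 + 16*v^2 + 1), 1/sqrt(16*u^2 + 16*v^2 + 1)), and the second partials r_uu, r_uv, r_vv. Take dot products:
  L(u, v) = r_uu · N̂ = 0,
  M(u, v) = r_uv · N̂ = 4/sqrt(16*u^2 + 16*v^2 + 1),
  N(u, v) = r_vv · N̂ = 0.
Evaluating at (u, v) = (-2, 3/2):
  L = 0, M = 4*sqrt(101)/101, N = 0.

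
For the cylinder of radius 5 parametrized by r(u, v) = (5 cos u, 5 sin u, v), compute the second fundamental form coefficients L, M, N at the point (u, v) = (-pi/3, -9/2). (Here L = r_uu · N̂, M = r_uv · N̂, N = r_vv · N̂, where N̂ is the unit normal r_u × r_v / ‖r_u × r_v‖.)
L = -5;  M = 0;  N = 0

Compute the unit normal N̂(u, v) = (cos(u), sin(u), 0), and the second partials r_uu, r_uv, r_vv. Take dot products:
  L(u, v) = r_uu · N̂ = -5,
  M(u, v) = r_uv · N̂ = 0,
  N(u, v) = r_vv · N̂ = 0.
Evaluating at (u, v) = (-pi/3, -9/2):
  L = -5, M = 0, N = 0.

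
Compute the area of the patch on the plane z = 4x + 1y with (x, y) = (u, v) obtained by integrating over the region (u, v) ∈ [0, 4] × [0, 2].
Area = 24*sqrt(2)

Area = ∫∫ √(EG − F²) du dv with √(EG − F²) = 3*sqrt(2). Integrating over [0, 4] × [0, 2] gives 24*sqrt(2).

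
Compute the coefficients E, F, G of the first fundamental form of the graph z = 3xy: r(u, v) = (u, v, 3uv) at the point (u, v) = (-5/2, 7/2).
E = 445/4;  F = -315/4;  G = 229/4

Partials: r_u = (1, 0, 3*v), r_v = (0, 1, 3*u). As functions of (u, v):
  E = r_u · r_u = 9*v^2 + 1,
  F = r_u · r_v = 9*u*v,
  G = r_v · r_v = 9*u^2 + 1.
Evaluating at (u, v) = (-5/2, 7/2): E = 445/4, F = -315/4, G = 229/4.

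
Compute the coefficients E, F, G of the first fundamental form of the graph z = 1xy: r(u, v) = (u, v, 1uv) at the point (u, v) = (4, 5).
E = 26;  F = 20;  G = 17

Partials: r_u = (1, 0, v), r_v = (0, 1, u). As functions of (u, v):
  E = r_u · r_u = v^2 + 1,
  F = r_u · r_v = u*v,
  G = r_v · r_v = u^2 + 1.
Evaluating at (u, v) = (4, 5): E = 26, F = 20, G = 17.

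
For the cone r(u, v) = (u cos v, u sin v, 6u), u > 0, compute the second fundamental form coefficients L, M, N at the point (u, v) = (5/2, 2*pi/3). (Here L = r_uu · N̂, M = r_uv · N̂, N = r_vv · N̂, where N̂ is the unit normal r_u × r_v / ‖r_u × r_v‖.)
L = 0;  M = 0;  N = 15*sqrt(37)/37

Compute the unit normal N̂(u, v) = (-6*sqrt(37)*u*cos(v)/(37*Abs(u)), -6*sqrt(37)*u*sin(v)/(37*Abs(u)), sqrt(37)*u/(37*Abs(u))), and the second partials r_uu, r_uv, r_vv. Take dot products:
  L(u, v) = r_uu · N̂ = 0,
  M(u, v) = r_uv · N̂ = 0,
  N(u, v) = r_vv · N̂ = 6*sqrt(37)*u^2/(37*Abs(u)).
Evaluating at (u, v) = (5/2, 2*pi/3):
  L = 0, M = 0, N = 15*sqrt(37)/37.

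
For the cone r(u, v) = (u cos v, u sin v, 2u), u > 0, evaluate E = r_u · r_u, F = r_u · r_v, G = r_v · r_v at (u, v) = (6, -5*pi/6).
E = 5;  F = 0;  G = 36

Partials: r_u = (cos(v), sin(v), 2), r_v = (-u*sin(v), u*cos(v), 0). As functions of (u, v):
  E = r_u · r_u = 5,
  F = r_u · r_v = 0,
  G = r_v · r_v = u^2.
Evaluating at (u, v) = (6, -5*pi/6): E = 5, F = 0, G = 36.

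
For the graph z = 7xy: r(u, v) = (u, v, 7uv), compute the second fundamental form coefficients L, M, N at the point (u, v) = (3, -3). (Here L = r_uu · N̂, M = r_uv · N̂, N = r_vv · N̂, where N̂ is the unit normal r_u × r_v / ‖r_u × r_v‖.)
L = 0;  M = 7*sqrt(883)/883;  N = 0

Compute the unit normal N̂(u, v) = (-7*v/sqrt(49*u^2 + 49*v^2 + 1), -7*u/sqrt(49*u^2 + 49*v^2 + 1), 1/sqrt(49*u^2 + 49*v^2 + 1)), and the second partials r_uu, r_uv, r_vv. Take dot products:
  L(u, v) = r_uu · N̂ = 0,
  M(u, v) = r_uv · N̂ = 7/sqrt(49*u^2 + 49*v^2 + 1),
  N(u, v) = r_vv · N̂ = 0.
Evaluating at (u, v) = (3, -3):
  L = 0, M = 7*sqrt(883)/883, N = 0.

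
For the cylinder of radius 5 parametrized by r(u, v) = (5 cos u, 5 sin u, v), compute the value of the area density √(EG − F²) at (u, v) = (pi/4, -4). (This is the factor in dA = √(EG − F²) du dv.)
√(EG − F²)|_{(pi/4, -4)} = 5

E = 25, F = 0, G = 1, so EG − F² = 25. Taking the positive square root: √(EG − F²) = 5. At (u, v) = (pi/4, -4): 5.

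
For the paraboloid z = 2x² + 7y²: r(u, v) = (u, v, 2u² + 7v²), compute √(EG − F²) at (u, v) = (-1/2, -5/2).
√(EG − F²)|_{(-1/2, -5/2)} = sqrt(1230)

E = 16*u^2 + 1, F = 56*u*v, G = 196*v^2 + 1; EG − F² = 16*u^2 + 196*v^2 + 1; √(EG − F²) = sqrt(16*u^2 + 196*v^2 + 1). At the given point: sqrt(1230).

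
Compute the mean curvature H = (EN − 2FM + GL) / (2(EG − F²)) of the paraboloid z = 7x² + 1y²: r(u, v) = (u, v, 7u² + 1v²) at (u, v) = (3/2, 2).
H = 561*sqrt(458)/209764

With E = 196*u^2 + 1, F = 28*u*v, G = 4*v^2 + 1, L = 14/sqrt(196*u^2 + 4*v^2 + 1), M = 0, N = 2/sqrt(196*u^2 + 4*v^2 + 1), assemble
  H = (EN − 2FM + GL) / (2(EG − F²)) = 4*(49*u^2 + 7*v^2 + 2)/(196*u^2 + 4*v^2 + 1)^(3/2).
At (u, v) = (3/2, 2): H = 561*sqrt(458)/209764.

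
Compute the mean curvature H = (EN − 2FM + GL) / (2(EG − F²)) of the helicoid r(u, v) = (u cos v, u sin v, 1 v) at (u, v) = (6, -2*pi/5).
H = 0

With E = 1, F = 0, G = u^2 + 1, L = 0, M = -1/sqrt(u^2 + 1), N = 0, assemble
  H = (EN − 2FM + GL) / (2(EG − F²)) = 0.
At (u, v) = (6, -2*pi/5): H = 0.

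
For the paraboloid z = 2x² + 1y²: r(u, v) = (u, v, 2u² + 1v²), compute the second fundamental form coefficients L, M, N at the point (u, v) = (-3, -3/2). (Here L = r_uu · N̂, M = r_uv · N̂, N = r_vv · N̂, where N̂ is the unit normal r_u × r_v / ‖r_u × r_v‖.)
L = 2*sqrt(154)/77;  M = 0;  N = sqrt(154)/77

Compute the unit normal N̂(u, v) = (-4*u/sqrt(16*u^2 + 4*v^2 + 1), -2*v/sqrt(16*u^2 + 4*v^2 + 1), 1/sqrt(16*u^2 + 4*v^2 + 1)), and the second partials r_uu, r_uv, r_vv. Take dot products:
  L(u, v) = r_uu · N̂ = 4/sqrt(16*u^2 + 4*v^2 + 1),
  M(u, v) = r_uv · N̂ = 0,
  N(u, v) = r_vv · N̂ = 2/sqrt(16*u^2 + 4*v^2 + 1).
Evaluating at (u, v) = (-3, -3/2):
  L = 2*sqrt(154)/77, M = 0, N = sqrt(154)/77.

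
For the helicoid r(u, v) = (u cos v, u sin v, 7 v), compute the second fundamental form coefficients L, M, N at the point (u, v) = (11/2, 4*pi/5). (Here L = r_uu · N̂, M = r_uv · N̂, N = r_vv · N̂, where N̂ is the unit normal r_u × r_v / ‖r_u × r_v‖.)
L = 0;  M = -14*sqrt(317)/317;  N = 0

Compute the unit normal N̂(u, v) = (7*sin(v)/sqrt(u^2 + 49), -7*cos(v)/sqrt(u^2 + 49), u/sqrt(u^2 + 49)), and the second partials r_uu, r_uv, r_vv. Take dot products:
  L(u, v) = r_uu · N̂ = 0,
  M(u, v) = r_uv · N̂ = -7/sqrt(u^2 + 49),
  N(u, v) = r_vv · N̂ = 0.
Evaluating at (u, v) = (11/2, 4*pi/5):
  L = 0, M = -14*sqrt(317)/317, N = 0.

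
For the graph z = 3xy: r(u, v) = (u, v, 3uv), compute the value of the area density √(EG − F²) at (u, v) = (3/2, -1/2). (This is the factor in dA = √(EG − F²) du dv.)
√(EG − F²)|_{(3/2, -1/2)} = sqrt(94)/2

E = 9*v^2 + 1, F = 9*u*v, G = 9*u^2 + 1, so EG − F² = 9*u^2 + 9*v^2 + 1. Taking the positive square root: √(EG − F²) = sqrt(9*u^2 + 9*v^2 + 1). At (u, v) = (3/2, -1/2): sqrt(94)/2.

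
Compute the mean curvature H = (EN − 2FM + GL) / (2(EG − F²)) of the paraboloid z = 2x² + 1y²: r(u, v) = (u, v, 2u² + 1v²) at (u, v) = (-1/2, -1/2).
H = sqrt(6)/4

With E = 16*u^2 + 1, F = 8*u*v, G = 4*v^2 + 1, L = 4/sqrt(16*u^2 + 4*v^2 + 1), M = 0, N = 2/sqrt(16*u^2 + 4*v^2 + 1), assemble
  H = (EN − 2FM + GL) / (2(EG − F²)) = (16*u^2 + 8*v^2 + 3)/(16*u^2 + 4*v^2 + 1)^(3/2).
At (u, v) = (-1/2, -1/2): H = sqrt(6)/4.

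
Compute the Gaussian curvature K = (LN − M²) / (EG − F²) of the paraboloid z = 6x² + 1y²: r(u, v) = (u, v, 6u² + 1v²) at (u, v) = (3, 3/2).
K = 6/426409

Coefficients of the first fundamental form: E = 144*u^2 + 1, F = 24*u*v, G = 4*v^2 + 1.
Coefficients of the second fundamental form: L = 12/sqrt(144*u^2 + 4*v^2 + 1), M = 0, N = 2/sqrt(144*u^2 + 4*v^2 + 1).
Assemble K = (LN − M²)/(EG − F²) = 24/(20736*u^4 + 1152*u^2*v^2 + 288*u^2 + 16*v^4 + 8*v^2 + 1). At (u, v) = (3, 3/2): K = 6/426409.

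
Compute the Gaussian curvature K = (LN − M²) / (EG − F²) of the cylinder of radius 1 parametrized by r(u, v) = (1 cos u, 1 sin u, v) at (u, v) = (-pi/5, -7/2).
K = 0

Coefficients of the first fundamental form: E = 1, F = 0, G = 1.
Coefficients of the second fundamental form: L = -1, M = 0, N = 0.
Assemble K = (LN − M²)/(EG − F²) = 0. At (u, v) = (-pi/5, -7/2): K = 0.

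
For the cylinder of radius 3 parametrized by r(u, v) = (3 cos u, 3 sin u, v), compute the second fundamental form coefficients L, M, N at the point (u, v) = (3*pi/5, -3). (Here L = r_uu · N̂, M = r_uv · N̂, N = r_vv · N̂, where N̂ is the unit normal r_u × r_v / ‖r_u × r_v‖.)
L = -3;  M = 0;  N = 0

Compute the unit normal N̂(u, v) = (cos(u), sin(u), 0), and the second partials r_uu, r_uv, r_vv. Take dot products:
  L(u, v) = r_uu · N̂ = -3,
  M(u, v) = r_uv · N̂ = 0,
  N(u, v) = r_vv · N̂ = 0.
Evaluating at (u, v) = (3*pi/5, -3):
  L = -3, M = 0, N = 0.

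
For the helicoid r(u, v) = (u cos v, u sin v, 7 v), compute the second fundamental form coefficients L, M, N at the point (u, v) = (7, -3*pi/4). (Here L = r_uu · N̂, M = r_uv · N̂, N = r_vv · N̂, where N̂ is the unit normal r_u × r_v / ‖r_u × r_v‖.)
L = 0;  M = -sqrt(2)/2;  N = 0

Compute the unit normal N̂(u, v) = (7*sin(v)/sqrt(u^2 + 49), -7*cos(v)/sqrt(u^2 + 49), u/sqrt(u^2 + 49)), and the second partials r_uu, r_uv, r_vv. Take dot products:
  L(u, v) = r_uu · N̂ = 0,
  M(u, v) = r_uv · N̂ = -7/sqrt(u^2 + 49),
  N(u, v) = r_vv · N̂ = 0.
Evaluating at (u, v) = (7, -3*pi/4):
  L = 0, M = -sqrt(2)/2, N = 0.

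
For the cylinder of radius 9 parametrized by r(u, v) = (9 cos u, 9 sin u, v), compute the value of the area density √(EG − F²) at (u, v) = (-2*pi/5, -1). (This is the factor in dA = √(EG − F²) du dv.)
√(EG − F²)|_{(-2*pi/5, -1)} = 9

E = 81, F = 0, G = 1, so EG − F² = 81. Taking the positive square root: √(EG − F²) = 9. At (u, v) = (-2*pi/5, -1): 9.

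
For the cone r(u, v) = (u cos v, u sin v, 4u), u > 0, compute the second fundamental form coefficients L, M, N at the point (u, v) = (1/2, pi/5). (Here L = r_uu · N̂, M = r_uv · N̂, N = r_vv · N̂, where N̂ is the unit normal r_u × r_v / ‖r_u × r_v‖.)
L = 0;  M = 0;  N = 2*sqrt(17)/17

Compute the unit normal N̂(u, v) = (-4*sqrt(17)*u*cos(v)/(17*Abs(u)), -4*sqrt(17)*u*sin(v)/(17*Abs(u)), sqrt(17)*u/(17*Abs(u))), and the second partials r_uu, r_uv, r_vv. Take dot products:
  L(u, v) = r_uu · N̂ = 0,
  M(u, v) = r_uv · N̂ = 0,
  N(u, v) = r_vv · N̂ = 4*sqrt(17)*u^2/(17*Abs(u)).
Evaluating at (u, v) = (1/2, pi/5):
  L = 0, M = 0, N = 2*sqrt(17)/17.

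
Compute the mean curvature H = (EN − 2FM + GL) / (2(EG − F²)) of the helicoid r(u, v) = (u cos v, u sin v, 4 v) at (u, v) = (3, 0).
H = 0

With E = 1, F = 0, G = u^2 + 16, L = 0, M = -4/sqrt(u^2 + 16), N = 0, assemble
  H = (EN − 2FM + GL) / (2(EG − F²)) = 0.
At (u, v) = (3, 0): H = 0.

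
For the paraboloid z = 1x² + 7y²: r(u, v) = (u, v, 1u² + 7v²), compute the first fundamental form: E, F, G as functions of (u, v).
E = 4*u^2 + 1;  F = 28*u*v;  G = 196*v^2 + 1

Compute partials: r_u = (1, 0, 2*u), r_v = (0, 1, 14*v). Then
  E = r_u · r_u = 4*u^2 + 1,
  F = r_u · r_v = 28*u*v,
  G = r_v · r_v = 196*v^2 + 1.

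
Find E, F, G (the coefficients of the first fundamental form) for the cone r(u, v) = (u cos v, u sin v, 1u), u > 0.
E = 2;  F = 0;  G = u^2

Compute partials: r_u = (cos(v), sin(v), 1), r_v = (-u*sin(v), u*cos(v), 0). Then
  E = r_u · r_u = 2,
  F = r_u · r_v = 0,
  G = r_v · r_v = u^2.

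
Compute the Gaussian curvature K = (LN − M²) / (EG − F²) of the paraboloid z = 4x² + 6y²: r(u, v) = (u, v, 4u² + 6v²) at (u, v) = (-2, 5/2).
K = 96/1338649

Coefficients of the first fundamental form: E = 64*u^2 + 1, F = 96*u*v, G = 144*v^2 + 1.
Coefficients of the second fundamental form: L = 8/sqrt(64*u^2 + 144*v^2 + 1), M = 0, N = 12/sqrt(64*u^2 + 144*v^2 + 1).
Assemble K = (LN − M²)/(EG − F²) = 96/(4096*u^4 + 18432*u^2*v^2 + 128*u^2 + 20736*v^4 + 288*v^2 + 1). At (u, v) = (-2, 5/2): K = 96/1338649.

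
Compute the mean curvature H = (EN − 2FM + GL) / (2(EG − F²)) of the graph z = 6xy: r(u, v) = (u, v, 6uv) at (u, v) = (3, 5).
H = -648/8575

With E = 36*v^2 + 1, F = 36*u*v, G = 36*u^2 + 1, L = 0, M = 6/sqrt(36*u^2 + 36*v^2 + 1), N = 0, assemble
  H = (EN − 2FM + GL) / (2(EG − F²)) = -216*u*v/(36*u^2 + 36*v^2 + 1)^(3/2).
At (u, v) = (3, 5): H = -648/8575.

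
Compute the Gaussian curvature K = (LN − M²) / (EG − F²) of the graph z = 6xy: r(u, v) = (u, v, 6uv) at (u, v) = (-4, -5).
K = -36/2181529

Coefficients of the first fundamental form: E = 36*v^2 + 1, F = 36*u*v, G = 36*u^2 + 1.
Coefficients of the second fundamental form: L = 0, M = 6/sqrt(36*u^2 + 36*v^2 + 1), N = 0.
Assemble K = (LN − M²)/(EG − F²) = -36/(1296*u^4 + 2592*u^2*v^2 + 72*u^2 + 1296*v^4 + 72*v^2 + 1). At (u, v) = (-4, -5): K = -36/2181529.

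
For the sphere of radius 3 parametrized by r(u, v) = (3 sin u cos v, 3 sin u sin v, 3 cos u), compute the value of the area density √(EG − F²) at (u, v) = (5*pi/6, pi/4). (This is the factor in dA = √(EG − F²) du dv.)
√(EG − F²)|_{(5*pi/6, pi/4)} = 9/2

E = 9, F = 0, G = 9*sin(u)^2, so EG − F² = 81*sin(u)^2. Taking the positive square root: √(EG − F²) = 9*Abs(sin(u)). At (u, v) = (5*pi/6, pi/4): 9/2.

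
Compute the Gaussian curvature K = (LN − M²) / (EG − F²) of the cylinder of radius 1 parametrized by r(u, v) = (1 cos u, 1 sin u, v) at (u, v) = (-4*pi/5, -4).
K = 0

Coefficients of the first fundamental form: E = 1, F = 0, G = 1.
Coefficients of the second fundamental form: L = -1, M = 0, N = 0.
Assemble K = (LN − M²)/(EG − F²) = 0. At (u, v) = (-4*pi/5, -4): K = 0.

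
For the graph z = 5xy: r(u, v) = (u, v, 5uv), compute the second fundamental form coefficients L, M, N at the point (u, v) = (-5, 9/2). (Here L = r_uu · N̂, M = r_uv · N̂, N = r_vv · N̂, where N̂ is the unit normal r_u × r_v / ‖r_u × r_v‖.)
L = 0;  M = 10*sqrt(4529)/4529;  N = 0

Compute the unit normal N̂(u, v) = (-5*v/sqrt(25*u^2 + 25*v^2 + 1), -5*u/sqrt(25*u^2 + 25*v^2 + 1), 1/sqrt(25*u^2 + 25*v^2 + 1)), and the second partials r_uu, r_uv, r_vv. Take dot products:
  L(u, v) = r_uu · N̂ = 0,
  M(u, v) = r_uv · N̂ = 5/sqrt(25*u^2 + 25*v^2 + 1),
  N(u, v) = r_vv · N̂ = 0.
Evaluating at (u, v) = (-5, 9/2):
  L = 0, M = 10*sqrt(4529)/4529, N = 0.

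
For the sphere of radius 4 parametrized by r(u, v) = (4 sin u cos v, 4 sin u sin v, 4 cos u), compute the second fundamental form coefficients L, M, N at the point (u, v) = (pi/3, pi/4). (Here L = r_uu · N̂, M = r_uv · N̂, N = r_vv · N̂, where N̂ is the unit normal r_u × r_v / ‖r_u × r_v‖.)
L = -4;  M = 0;  N = -3

Compute the unit normal N̂(u, v) = (sin(u)^2*cos(v)/Abs(sin(u)), sin(u)^2*sin(v)/Abs(sin(u)), sin(2*u)/(2*Abs(sin(u)))), and the second partials r_uu, r_uv, r_vv. Take dot products:
  L(u, v) = r_uu · N̂ = -4*sin(u)/Abs(sin(u)),
  M(u, v) = r_uv · N̂ = 0,
  N(u, v) = r_vv · N̂ = -4*sin(u)^3/Abs(sin(u)).
Evaluating at (u, v) = (pi/3, pi/4):
  L = -4, M = 0, N = -3.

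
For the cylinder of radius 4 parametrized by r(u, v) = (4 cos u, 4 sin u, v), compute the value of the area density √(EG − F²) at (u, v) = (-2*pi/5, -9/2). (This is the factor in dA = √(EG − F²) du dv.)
√(EG − F²)|_{(-2*pi/5, -9/2)} = 4

E = 16, F = 0, G = 1, so EG − F² = 16. Taking the positive square root: √(EG − F²) = 4. At (u, v) = (-2*pi/5, -9/2): 4.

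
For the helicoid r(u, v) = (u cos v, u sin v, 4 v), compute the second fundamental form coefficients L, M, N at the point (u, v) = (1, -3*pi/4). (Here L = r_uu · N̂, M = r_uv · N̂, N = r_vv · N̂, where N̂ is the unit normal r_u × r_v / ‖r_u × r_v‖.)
L = 0;  M = -4*sqrt(17)/17;  N = 0

Compute the unit normal N̂(u, v) = (4*sin(v)/sqrt(u^2 + 16), -4*cos(v)/sqrt(u^2 + 16), u/sqrt(u^2 + 16)), and the second partials r_uu, r_uv, r_vv. Take dot products:
  L(u, v) = r_uu · N̂ = 0,
  M(u, v) = r_uv · N̂ = -4/sqrt(u^2 + 16),
  N(u, v) = r_vv · N̂ = 0.
Evaluating at (u, v) = (1, -3*pi/4):
  L = 0, M = -4*sqrt(17)/17, N = 0.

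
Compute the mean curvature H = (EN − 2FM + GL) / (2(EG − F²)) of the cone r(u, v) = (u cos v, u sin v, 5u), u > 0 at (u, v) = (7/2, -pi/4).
H = 5*sqrt(26)/182

With E = 26, F = 0, G = u^2, L = 0, M = 0, N = 5*sqrt(26)*u^2/(26*Abs(u)), assemble
  H = (EN − 2FM + GL) / (2(EG − F²)) = 5*sqrt(26)/(52*Abs(u)).
At (u, v) = (7/2, -pi/4): H = 5*sqrt(26)/182.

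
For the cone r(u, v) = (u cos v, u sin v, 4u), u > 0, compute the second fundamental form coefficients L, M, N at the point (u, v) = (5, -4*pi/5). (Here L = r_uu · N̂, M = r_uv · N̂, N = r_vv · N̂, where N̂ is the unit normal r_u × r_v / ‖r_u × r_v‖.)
L = 0;  M = 0;  N = 20*sqrt(17)/17

Compute the unit normal N̂(u, v) = (-4*sqrt(17)*u*cos(v)/(17*Abs(u)), -4*sqrt(17)*u*sin(v)/(17*Abs(u)), sqrt(17)*u/(17*Abs(u))), and the second partials r_uu, r_uv, r_vv. Take dot products:
  L(u, v) = r_uu · N̂ = 0,
  M(u, v) = r_uv · N̂ = 0,
  N(u, v) = r_vv · N̂ = 4*sqrt(17)*u^2/(17*Abs(u)).
Evaluating at (u, v) = (5, -4*pi/5):
  L = 0, M = 0, N = 20*sqrt(17)/17.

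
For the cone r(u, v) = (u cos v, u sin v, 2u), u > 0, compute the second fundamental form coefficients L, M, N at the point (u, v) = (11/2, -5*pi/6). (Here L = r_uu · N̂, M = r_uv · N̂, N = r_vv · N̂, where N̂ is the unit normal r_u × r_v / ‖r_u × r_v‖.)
L = 0;  M = 0;  N = 11*sqrt(5)/5

Compute the unit normal N̂(u, v) = (-2*sqrt(5)*u*cos(v)/(5*Abs(u)), -2*sqrt(5)*u*sin(v)/(5*Abs(u)), sqrt(5)*u/(5*Abs(u))), and the second partials r_uu, r_uv, r_vv. Take dot products:
  L(u, v) = r_uu · N̂ = 0,
  M(u, v) = r_uv · N̂ = 0,
  N(u, v) = r_vv · N̂ = 2*sqrt(5)*u^2/(5*Abs(u)).
Evaluating at (u, v) = (11/2, -5*pi/6):
  L = 0, M = 0, N = 11*sqrt(5)/5.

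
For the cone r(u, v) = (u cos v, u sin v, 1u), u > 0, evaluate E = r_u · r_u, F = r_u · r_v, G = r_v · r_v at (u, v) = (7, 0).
E = 2;  F = 0;  G = 49

Partials: r_u = (cos(v), sin(v), 1), r_v = (-u*sin(v), u*cos(v), 0). As functions of (u, v):
  E = r_u · r_u = 2,
  F = r_u · r_v = 0,
  G = r_v · r_v = u^2.
Evaluating at (u, v) = (7, 0): E = 2, F = 0, G = 49.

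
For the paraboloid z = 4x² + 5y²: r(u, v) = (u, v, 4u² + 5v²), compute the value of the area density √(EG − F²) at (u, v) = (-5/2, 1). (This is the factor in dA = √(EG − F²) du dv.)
√(EG − F²)|_{(-5/2, 1)} = sqrt(501)

E = 64*u^2 + 1, F = 80*u*v, G = 100*v^2 + 1, so EG − F² = 64*u^2 + 100*v^2 + 1. Taking the positive square root: √(EG − F²) = sqrt(64*u^2 + 100*v^2 + 1). At (u, v) = (-5/2, 1): sqrt(501).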